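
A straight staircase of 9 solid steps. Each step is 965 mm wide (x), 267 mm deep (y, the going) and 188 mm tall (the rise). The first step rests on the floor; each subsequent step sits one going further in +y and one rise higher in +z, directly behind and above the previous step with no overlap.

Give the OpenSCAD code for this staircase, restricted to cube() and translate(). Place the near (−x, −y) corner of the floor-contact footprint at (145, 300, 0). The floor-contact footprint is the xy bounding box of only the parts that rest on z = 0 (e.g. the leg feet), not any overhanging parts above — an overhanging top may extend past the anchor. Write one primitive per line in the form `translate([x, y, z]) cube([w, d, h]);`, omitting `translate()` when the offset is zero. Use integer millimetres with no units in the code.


translate([145, 300, 0]) cube([965, 267, 188]);
translate([145, 567, 188]) cube([965, 267, 188]);
translate([145, 834, 376]) cube([965, 267, 188]);
translate([145, 1101, 564]) cube([965, 267, 188]);
translate([145, 1368, 752]) cube([965, 267, 188]);
translate([145, 1635, 940]) cube([965, 267, 188]);
translate([145, 1902, 1128]) cube([965, 267, 188]);
translate([145, 2169, 1316]) cube([965, 267, 188]);
translate([145, 2436, 1504]) cube([965, 267, 188]);


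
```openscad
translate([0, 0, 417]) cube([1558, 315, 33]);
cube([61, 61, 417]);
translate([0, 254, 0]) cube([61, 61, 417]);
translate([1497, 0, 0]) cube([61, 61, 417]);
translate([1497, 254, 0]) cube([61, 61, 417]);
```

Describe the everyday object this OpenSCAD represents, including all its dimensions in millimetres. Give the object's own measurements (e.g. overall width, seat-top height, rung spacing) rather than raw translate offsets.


A bench: a 1558×315 mm seat slab, 33 mm thick, top at z = 450 mm, on four 61×61 mm square legs flush with the seat corners and standing on z = 0.


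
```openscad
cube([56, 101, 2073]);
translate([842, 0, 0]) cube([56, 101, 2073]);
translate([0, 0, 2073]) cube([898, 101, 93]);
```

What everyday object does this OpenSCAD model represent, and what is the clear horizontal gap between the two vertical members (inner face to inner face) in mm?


A door frame. The clear opening width is 786 mm.

Two 2073 mm tall posts with a header on top — a door frame. The left jamb is 56 mm wide at x = 0; the right jamb starts at x = 842. The clear opening is 842 − 56 = 786 mm.


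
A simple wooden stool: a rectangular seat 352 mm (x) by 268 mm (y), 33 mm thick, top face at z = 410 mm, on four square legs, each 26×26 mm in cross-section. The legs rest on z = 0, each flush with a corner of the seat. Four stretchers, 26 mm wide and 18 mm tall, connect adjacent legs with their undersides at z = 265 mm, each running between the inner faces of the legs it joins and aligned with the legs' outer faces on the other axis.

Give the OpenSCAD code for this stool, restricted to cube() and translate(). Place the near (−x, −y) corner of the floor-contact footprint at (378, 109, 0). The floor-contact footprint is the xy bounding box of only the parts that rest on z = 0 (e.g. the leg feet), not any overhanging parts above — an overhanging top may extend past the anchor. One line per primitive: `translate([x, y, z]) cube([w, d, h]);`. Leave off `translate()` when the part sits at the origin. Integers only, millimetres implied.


translate([378, 109, 377]) cube([352, 268, 33]);
translate([378, 109, 0]) cube([26, 26, 377]);
translate([704, 109, 0]) cube([26, 26, 377]);
translate([378, 351, 0]) cube([26, 26, 377]);
translate([704, 351, 0]) cube([26, 26, 377]);
translate([404, 109, 265]) cube([300, 26, 18]);
translate([404, 351, 265]) cube([300, 26, 18]);
translate([378, 135, 265]) cube([26, 216, 18]);
translate([704, 135, 265]) cube([26, 216, 18]);


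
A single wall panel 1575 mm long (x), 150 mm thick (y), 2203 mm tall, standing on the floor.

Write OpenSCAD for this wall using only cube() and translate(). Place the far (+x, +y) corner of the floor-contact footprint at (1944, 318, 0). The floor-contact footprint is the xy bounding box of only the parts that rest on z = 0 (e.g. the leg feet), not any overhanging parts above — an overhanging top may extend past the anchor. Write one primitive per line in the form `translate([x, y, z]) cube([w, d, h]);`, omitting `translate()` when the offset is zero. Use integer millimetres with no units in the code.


translate([369, 168, 0]) cube([1575, 150, 2203]);


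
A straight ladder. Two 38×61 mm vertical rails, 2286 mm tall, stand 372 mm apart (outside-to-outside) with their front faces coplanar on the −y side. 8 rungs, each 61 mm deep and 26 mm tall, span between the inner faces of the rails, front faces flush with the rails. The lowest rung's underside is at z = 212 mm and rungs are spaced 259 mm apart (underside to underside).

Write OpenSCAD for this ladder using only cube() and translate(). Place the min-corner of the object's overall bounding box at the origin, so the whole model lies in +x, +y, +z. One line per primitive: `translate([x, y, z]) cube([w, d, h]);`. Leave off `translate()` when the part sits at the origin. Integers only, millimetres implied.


cube([38, 61, 2286]);
translate([334, 0, 0]) cube([38, 61, 2286]);
translate([38, 0, 212]) cube([296, 61, 26]);
translate([38, 0, 471]) cube([296, 61, 26]);
translate([38, 0, 730]) cube([296, 61, 26]);
translate([38, 0, 989]) cube([296, 61, 26]);
translate([38, 0, 1248]) cube([296, 61, 26]);
translate([38, 0, 1507]) cube([296, 61, 26]);
translate([38, 0, 1766]) cube([296, 61, 26]);
translate([38, 0, 2025]) cube([296, 61, 26]);


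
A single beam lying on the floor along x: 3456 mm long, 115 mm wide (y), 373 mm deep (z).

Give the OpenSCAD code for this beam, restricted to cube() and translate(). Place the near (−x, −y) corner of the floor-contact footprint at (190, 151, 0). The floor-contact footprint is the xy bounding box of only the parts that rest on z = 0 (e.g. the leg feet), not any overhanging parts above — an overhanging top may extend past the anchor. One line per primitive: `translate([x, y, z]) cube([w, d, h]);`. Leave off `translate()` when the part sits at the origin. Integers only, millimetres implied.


translate([190, 151, 0]) cube([3456, 115, 373]);


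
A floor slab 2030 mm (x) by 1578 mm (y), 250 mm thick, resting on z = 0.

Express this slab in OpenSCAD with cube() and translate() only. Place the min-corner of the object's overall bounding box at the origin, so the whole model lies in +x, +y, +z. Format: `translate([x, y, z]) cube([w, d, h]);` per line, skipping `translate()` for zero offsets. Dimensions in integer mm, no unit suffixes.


cube([2030, 1578, 250]);


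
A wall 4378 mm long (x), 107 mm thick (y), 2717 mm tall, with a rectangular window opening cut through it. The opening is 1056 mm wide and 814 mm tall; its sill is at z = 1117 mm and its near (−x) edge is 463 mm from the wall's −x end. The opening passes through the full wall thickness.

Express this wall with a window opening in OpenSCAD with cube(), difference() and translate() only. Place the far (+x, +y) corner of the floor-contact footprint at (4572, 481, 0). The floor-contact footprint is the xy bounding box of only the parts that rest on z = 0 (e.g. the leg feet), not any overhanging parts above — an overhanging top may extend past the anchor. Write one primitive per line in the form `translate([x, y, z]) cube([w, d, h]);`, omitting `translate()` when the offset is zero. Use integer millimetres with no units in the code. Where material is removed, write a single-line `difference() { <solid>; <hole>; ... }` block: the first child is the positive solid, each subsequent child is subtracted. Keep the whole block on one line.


difference() { translate([194, 374, 0]) cube([4378, 107, 2717]); translate([657, 374, 1117]) cube([1056, 107, 814]); }


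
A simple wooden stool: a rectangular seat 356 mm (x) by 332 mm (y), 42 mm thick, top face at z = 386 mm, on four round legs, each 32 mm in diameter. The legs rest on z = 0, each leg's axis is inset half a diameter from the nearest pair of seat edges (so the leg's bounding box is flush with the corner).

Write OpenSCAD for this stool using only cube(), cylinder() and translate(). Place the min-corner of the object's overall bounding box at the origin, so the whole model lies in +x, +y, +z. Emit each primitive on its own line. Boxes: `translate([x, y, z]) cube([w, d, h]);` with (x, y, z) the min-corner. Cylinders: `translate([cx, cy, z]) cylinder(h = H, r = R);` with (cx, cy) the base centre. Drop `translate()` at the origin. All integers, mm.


translate([0, 0, 344]) cube([356, 332, 42]);
translate([16, 16, 0]) cylinder(h = 344, r = 16);
translate([340, 16, 0]) cylinder(h = 344, r = 16);
translate([16, 316, 0]) cylinder(h = 344, r = 16);
translate([340, 316, 0]) cylinder(h = 344, r = 16);


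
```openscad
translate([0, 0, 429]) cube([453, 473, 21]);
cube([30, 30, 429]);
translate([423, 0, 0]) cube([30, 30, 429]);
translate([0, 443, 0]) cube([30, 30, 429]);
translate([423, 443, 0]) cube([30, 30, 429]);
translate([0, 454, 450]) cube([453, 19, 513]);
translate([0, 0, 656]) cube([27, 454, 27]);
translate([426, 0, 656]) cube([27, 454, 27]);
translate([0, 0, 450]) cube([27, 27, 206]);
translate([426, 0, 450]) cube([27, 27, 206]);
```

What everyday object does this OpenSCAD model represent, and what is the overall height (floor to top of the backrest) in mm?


A chair. The overall height is 963 mm.

A slab on four corner posts with a tall panel at the back — a chair. The seat slab sits at z = 429 with thickness 21, and the 513 mm backrest starts at the seat top, so the overall height is 429 + 21 + 513 = 963 mm.


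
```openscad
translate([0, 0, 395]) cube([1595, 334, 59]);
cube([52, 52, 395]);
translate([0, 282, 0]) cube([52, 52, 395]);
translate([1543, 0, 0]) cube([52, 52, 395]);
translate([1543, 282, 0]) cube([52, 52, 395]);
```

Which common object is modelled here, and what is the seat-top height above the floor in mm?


A bench. The seat-top height is 454 mm.

A long slab on four corner posts — a bench. The slab sits at z = 395 with thickness 59, so the top is 395 + 59 = 454 mm.


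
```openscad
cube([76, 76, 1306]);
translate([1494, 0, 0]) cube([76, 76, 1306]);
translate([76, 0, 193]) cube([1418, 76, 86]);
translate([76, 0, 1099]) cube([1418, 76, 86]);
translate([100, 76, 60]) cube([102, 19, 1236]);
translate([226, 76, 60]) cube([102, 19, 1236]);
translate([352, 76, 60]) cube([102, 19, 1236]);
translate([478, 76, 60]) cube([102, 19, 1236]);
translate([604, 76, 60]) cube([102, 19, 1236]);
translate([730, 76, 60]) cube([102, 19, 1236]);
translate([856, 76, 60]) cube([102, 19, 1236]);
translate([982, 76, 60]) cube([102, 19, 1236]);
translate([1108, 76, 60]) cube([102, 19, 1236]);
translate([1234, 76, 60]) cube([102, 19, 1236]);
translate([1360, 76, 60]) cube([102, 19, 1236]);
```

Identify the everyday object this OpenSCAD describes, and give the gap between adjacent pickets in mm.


A fence section. The picket gap is 24 mm.

Two posts, two rails, 11 pickets — a fence section. Span 1418 mm holds 11 pickets of 102 mm with 12 equal gaps: ⌊(1418 − 11·102) / 12⌋ = 24 mm.


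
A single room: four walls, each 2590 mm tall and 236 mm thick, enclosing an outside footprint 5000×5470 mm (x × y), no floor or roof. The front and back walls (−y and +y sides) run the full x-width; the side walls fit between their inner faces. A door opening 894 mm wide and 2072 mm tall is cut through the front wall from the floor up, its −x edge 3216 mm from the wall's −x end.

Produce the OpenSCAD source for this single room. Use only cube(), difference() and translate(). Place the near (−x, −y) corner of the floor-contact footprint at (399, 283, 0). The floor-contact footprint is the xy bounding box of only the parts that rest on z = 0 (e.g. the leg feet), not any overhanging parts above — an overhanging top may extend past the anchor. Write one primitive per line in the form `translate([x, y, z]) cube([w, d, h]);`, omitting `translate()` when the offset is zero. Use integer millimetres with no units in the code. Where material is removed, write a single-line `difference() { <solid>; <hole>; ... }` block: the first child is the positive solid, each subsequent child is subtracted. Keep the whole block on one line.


difference() { translate([399, 283, 0]) cube([5000, 236, 2590]); translate([3615, 283, 0]) cube([894, 236, 2072]); }
translate([399, 5517, 0]) cube([5000, 236, 2590]);
translate([399, 519, 0]) cube([236, 4998, 2590]);
translate([5163, 519, 0]) cube([236, 4998, 2590]);


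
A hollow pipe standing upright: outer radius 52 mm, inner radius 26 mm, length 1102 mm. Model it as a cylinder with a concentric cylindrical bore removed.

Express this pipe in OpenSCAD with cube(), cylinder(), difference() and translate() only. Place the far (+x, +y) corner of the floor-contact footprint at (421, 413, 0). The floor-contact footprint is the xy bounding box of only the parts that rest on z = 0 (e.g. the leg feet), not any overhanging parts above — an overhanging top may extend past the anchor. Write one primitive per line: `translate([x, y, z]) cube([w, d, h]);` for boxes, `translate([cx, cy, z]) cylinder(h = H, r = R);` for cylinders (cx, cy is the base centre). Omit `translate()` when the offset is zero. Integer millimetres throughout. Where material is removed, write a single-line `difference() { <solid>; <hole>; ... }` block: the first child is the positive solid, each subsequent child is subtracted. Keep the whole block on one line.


difference() { translate([369, 361, 0]) cylinder(h = 1102, r = 52); translate([369, 361, 0]) cylinder(h = 1102, r = 26); }


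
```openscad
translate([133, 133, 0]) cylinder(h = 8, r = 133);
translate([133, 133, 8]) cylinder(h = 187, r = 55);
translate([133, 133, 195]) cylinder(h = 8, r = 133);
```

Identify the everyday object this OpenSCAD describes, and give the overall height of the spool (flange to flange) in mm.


A spool. The overall height is 203 mm.

Three coaxial cylinders, large–small–large — a spool. Two 8 mm flanges and a 187 mm core give 8 + 187 + 8 = 203 mm.


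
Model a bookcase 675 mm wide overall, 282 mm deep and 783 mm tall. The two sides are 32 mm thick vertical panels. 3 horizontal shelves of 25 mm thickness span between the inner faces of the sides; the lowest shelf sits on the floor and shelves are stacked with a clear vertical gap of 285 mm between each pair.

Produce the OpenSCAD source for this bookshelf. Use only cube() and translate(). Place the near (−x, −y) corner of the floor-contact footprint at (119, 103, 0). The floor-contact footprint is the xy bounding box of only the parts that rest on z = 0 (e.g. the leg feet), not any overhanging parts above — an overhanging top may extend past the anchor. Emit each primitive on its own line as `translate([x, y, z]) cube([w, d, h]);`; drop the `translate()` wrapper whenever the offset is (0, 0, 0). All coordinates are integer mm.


translate([119, 103, 0]) cube([32, 282, 783]);
translate([762, 103, 0]) cube([32, 282, 783]);
translate([151, 103, 0]) cube([611, 282, 25]);
translate([151, 103, 310]) cube([611, 282, 25]);
translate([151, 103, 620]) cube([611, 282, 25]);


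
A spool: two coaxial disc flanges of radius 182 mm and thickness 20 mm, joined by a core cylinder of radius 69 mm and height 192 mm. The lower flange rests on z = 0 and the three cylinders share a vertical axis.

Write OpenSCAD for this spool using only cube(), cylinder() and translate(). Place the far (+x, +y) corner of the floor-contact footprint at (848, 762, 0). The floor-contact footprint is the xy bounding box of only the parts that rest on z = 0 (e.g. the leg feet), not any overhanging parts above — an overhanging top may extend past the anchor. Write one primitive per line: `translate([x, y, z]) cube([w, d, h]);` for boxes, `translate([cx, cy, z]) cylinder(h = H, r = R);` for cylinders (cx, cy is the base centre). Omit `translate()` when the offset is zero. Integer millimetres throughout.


translate([666, 580, 0]) cylinder(h = 20, r = 182);
translate([666, 580, 20]) cylinder(h = 192, r = 69);
translate([666, 580, 212]) cylinder(h = 20, r = 182);


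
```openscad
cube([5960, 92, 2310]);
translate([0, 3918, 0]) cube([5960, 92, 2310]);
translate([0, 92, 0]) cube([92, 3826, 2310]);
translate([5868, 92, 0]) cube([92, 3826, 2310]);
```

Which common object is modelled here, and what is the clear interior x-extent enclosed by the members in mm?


A house (or room) frame. The interior width is 5776 mm.

Four 2310 mm walls enclosing a rectangle with no floor or roof — a room or house frame. Outside width is 5960 mm and wall thickness is 92 mm, so the interior width is 5960 − 2 × 92 = 5776 mm.


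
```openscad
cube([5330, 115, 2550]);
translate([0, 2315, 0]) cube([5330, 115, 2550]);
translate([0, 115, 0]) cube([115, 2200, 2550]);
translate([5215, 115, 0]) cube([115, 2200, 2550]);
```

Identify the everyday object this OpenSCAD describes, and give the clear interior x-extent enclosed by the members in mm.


A house (or room) frame. The interior width is 5100 mm.

Four 2550 mm walls enclosing a rectangle with no floor or roof — a room or house frame. Outside width is 5330 mm and wall thickness is 115 mm, so the interior width is 5330 − 2 × 115 = 5100 mm.


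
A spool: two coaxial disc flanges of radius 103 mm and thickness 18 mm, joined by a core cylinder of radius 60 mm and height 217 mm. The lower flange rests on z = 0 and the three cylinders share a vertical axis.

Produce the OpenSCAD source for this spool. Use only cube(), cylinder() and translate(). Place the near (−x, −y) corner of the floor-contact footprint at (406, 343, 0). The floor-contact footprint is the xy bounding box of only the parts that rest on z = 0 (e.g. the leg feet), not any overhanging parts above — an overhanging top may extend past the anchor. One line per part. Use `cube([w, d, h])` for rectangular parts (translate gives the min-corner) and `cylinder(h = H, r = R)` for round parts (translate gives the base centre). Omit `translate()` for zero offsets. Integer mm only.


translate([509, 446, 0]) cylinder(h = 18, r = 103);
translate([509, 446, 18]) cylinder(h = 217, r = 60);
translate([509, 446, 235]) cylinder(h = 18, r = 103);


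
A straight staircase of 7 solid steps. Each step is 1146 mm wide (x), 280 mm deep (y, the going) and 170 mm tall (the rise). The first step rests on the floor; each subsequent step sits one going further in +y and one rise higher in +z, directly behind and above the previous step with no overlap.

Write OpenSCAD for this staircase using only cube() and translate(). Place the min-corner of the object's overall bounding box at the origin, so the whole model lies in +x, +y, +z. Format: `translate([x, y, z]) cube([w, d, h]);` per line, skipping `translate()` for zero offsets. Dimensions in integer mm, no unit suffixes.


cube([1146, 280, 170]);
translate([0, 280, 170]) cube([1146, 280, 170]);
translate([0, 560, 340]) cube([1146, 280, 170]);
translate([0, 840, 510]) cube([1146, 280, 170]);
translate([0, 1120, 680]) cube([1146, 280, 170]);
translate([0, 1400, 850]) cube([1146, 280, 170]);
translate([0, 1680, 1020]) cube([1146, 280, 170]);


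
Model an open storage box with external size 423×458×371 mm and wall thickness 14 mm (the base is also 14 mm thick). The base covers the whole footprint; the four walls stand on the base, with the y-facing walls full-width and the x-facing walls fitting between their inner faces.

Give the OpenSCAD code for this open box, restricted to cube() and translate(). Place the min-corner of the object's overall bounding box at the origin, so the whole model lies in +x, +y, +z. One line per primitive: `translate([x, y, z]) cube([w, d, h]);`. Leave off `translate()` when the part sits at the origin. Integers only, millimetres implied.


cube([423, 458, 14]);
translate([0, 0, 14]) cube([423, 14, 357]);
translate([0, 444, 14]) cube([423, 14, 357]);
translate([0, 14, 14]) cube([14, 430, 357]);
translate([409, 14, 14]) cube([14, 430, 357]);


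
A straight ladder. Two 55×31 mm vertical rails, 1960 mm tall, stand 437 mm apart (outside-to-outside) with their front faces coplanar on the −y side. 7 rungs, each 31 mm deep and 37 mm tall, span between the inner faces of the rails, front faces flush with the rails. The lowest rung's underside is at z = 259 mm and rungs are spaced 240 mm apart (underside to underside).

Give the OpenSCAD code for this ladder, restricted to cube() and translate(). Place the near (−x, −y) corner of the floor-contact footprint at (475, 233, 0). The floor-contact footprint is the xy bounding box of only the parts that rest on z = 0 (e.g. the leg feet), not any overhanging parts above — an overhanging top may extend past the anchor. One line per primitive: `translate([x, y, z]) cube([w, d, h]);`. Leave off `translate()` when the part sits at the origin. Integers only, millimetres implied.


translate([475, 233, 0]) cube([55, 31, 1960]);
translate([857, 233, 0]) cube([55, 31, 1960]);
translate([530, 233, 259]) cube([327, 31, 37]);
translate([530, 233, 499]) cube([327, 31, 37]);
translate([530, 233, 739]) cube([327, 31, 37]);
translate([530, 233, 979]) cube([327, 31, 37]);
translate([530, 233, 1219]) cube([327, 31, 37]);
translate([530, 233, 1459]) cube([327, 31, 37]);
translate([530, 233, 1699]) cube([327, 31, 37]);


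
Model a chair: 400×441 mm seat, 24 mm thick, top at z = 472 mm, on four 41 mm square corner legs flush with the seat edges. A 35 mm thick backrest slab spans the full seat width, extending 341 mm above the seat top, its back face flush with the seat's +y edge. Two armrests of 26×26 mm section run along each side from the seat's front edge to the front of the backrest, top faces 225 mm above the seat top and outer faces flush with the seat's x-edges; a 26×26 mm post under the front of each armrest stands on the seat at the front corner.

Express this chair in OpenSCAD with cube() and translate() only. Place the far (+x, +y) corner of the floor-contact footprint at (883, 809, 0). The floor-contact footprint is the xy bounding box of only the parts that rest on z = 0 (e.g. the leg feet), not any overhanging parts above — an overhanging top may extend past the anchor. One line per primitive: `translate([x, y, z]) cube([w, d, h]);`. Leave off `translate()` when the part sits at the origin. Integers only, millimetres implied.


translate([483, 368, 448]) cube([400, 441, 24]);
translate([483, 368, 0]) cube([41, 41, 448]);
translate([842, 368, 0]) cube([41, 41, 448]);
translate([483, 768, 0]) cube([41, 41, 448]);
translate([842, 768, 0]) cube([41, 41, 448]);
translate([483, 774, 472]) cube([400, 35, 341]);
translate([483, 368, 671]) cube([26, 406, 26]);
translate([857, 368, 671]) cube([26, 406, 26]);
translate([483, 368, 472]) cube([26, 26, 199]);
translate([857, 368, 472]) cube([26, 26, 199]);


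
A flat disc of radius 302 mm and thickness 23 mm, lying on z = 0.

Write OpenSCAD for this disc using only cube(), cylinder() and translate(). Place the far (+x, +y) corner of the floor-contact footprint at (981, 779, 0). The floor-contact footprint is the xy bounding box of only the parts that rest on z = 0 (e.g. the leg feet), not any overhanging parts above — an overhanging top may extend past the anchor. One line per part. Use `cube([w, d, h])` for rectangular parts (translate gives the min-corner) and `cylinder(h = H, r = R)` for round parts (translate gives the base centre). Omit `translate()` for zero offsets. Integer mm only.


translate([679, 477, 0]) cylinder(h = 23, r = 302);


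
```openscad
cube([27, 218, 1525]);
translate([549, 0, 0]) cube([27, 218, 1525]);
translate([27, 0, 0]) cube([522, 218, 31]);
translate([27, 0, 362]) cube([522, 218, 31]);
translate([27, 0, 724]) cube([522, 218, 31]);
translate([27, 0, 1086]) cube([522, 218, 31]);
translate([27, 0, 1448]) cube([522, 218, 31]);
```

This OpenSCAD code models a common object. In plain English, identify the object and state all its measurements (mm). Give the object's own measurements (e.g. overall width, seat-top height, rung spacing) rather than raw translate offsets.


An open bookshelf. Two side panels, each 27 mm thick, 218 mm deep and 1525 mm tall, stand 576 mm apart (outside-to-outside). Between them sit 5 shelves, each 31 mm thick and 218 mm deep, spanning the full gap between the sides. The bottom shelf rests on the floor (its underside at z = 0) and the clear gap between one shelf's top and the next shelf's underside is 331 mm.


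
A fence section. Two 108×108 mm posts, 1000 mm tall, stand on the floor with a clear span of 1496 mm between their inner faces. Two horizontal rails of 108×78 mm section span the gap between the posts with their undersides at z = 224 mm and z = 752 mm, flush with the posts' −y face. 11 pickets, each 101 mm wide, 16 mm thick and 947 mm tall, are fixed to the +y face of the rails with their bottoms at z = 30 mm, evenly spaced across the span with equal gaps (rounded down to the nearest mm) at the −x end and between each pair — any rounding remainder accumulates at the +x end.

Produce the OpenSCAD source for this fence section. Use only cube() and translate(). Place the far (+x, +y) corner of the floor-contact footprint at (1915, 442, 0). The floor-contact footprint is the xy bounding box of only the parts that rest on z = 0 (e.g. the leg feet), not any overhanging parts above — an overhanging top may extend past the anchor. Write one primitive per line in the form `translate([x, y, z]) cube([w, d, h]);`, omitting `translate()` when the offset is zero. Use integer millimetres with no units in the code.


translate([203, 334, 0]) cube([108, 108, 1000]);
translate([1807, 334, 0]) cube([108, 108, 1000]);
translate([311, 334, 224]) cube([1496, 108, 78]);
translate([311, 334, 752]) cube([1496, 108, 78]);
translate([343, 442, 30]) cube([101, 16, 947]);
translate([476, 442, 30]) cube([101, 16, 947]);
translate([609, 442, 30]) cube([101, 16, 947]);
translate([742, 442, 30]) cube([101, 16, 947]);
translate([875, 442, 30]) cube([101, 16, 947]);
translate([1008, 442, 30]) cube([101, 16, 947]);
translate([1141, 442, 30]) cube([101, 16, 947]);
translate([1274, 442, 30]) cube([101, 16, 947]);
translate([1407, 442, 30]) cube([101, 16, 947]);
translate([1540, 442, 30]) cube([101, 16, 947]);
translate([1673, 442, 30]) cube([101, 16, 947]);


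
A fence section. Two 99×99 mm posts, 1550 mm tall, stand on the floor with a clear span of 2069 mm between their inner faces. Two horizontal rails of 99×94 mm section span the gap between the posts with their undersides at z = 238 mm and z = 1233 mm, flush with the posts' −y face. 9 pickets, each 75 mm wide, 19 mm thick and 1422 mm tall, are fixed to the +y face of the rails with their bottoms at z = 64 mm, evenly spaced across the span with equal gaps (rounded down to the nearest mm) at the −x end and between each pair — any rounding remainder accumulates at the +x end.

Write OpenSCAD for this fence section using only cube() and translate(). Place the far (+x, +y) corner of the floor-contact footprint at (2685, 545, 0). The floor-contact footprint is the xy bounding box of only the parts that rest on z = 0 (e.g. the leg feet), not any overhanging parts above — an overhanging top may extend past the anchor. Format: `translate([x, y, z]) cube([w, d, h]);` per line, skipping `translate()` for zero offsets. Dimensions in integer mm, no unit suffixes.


translate([418, 446, 0]) cube([99, 99, 1550]);
translate([2586, 446, 0]) cube([99, 99, 1550]);
translate([517, 446, 238]) cube([2069, 99, 94]);
translate([517, 446, 1233]) cube([2069, 99, 94]);
translate([656, 545, 64]) cube([75, 19, 1422]);
translate([870, 545, 64]) cube([75, 19, 1422]);
translate([1084, 545, 64]) cube([75, 19, 1422]);
translate([1298, 545, 64]) cube([75, 19, 1422]);
translate([1512, 545, 64]) cube([75, 19, 1422]);
translate([1726, 545, 64]) cube([75, 19, 1422]);
translate([1940, 545, 64]) cube([75, 19, 1422]);
translate([2154, 545, 64]) cube([75, 19, 1422]);
translate([2368, 545, 64]) cube([75, 19, 1422]);


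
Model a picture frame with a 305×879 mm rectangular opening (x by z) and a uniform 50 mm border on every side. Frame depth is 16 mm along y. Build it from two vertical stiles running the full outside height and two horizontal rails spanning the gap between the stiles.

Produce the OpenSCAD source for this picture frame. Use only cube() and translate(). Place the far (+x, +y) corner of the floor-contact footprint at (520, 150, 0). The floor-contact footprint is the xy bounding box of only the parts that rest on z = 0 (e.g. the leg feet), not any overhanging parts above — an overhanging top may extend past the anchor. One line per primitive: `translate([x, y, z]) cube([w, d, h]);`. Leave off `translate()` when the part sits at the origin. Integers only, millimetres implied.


translate([115, 134, 0]) cube([50, 16, 979]);
translate([470, 134, 0]) cube([50, 16, 979]);
translate([165, 134, 0]) cube([305, 16, 50]);
translate([165, 134, 929]) cube([305, 16, 50]);


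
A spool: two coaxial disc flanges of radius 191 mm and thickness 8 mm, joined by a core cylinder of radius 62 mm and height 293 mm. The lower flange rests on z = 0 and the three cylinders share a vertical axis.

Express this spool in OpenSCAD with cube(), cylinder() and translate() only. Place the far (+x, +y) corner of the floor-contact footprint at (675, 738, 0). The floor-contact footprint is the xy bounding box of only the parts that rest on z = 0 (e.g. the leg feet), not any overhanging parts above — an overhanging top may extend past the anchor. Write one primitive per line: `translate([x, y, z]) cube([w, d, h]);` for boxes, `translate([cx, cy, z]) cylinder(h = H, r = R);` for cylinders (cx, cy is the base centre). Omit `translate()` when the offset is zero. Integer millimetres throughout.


translate([484, 547, 0]) cylinder(h = 8, r = 191);
translate([484, 547, 8]) cylinder(h = 293, r = 62);
translate([484, 547, 301]) cylinder(h = 8, r = 191);


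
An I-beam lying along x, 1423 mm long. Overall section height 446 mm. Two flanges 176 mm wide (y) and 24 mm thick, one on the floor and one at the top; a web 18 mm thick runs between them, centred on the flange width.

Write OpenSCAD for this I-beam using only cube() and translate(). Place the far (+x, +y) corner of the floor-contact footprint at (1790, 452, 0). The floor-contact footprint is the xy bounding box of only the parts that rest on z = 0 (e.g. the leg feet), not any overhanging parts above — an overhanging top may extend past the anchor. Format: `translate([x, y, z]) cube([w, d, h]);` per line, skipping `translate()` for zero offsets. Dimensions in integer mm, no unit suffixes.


translate([367, 276, 0]) cube([1423, 176, 24]);
translate([367, 355, 24]) cube([1423, 18, 398]);
translate([367, 276, 422]) cube([1423, 176, 24]);


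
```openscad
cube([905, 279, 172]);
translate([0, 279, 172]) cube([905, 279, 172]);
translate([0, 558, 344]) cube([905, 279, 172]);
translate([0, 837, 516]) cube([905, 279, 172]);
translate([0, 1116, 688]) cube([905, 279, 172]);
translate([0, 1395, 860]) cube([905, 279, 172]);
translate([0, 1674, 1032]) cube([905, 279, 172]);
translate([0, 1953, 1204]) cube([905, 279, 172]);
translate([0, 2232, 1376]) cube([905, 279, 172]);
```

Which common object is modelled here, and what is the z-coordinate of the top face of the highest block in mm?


A staircase. The total rise is 1548 mm.

9 identical blocks, each offset up and back from the previous — a staircase. Each step is 172 mm tall and there are 9 of them, so the total rise is 9 × 172 = 1548 mm.


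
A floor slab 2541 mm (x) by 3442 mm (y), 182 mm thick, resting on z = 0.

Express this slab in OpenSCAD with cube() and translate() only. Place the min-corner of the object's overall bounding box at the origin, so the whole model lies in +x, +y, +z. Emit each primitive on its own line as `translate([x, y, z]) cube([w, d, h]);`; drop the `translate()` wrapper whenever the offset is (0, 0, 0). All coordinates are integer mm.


cube([2541, 3442, 182]);


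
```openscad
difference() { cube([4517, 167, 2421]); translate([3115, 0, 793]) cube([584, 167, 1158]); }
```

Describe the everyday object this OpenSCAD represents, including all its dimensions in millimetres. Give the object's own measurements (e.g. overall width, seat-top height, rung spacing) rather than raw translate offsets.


A wall 4517 mm long (x), 167 mm thick (y), 2421 mm tall, with a rectangular window opening cut through it. The opening is 584 mm wide and 1158 mm tall; its sill is at z = 793 mm and its near (−x) edge is 3115 mm from the wall's −x end. The opening passes through the full wall thickness.


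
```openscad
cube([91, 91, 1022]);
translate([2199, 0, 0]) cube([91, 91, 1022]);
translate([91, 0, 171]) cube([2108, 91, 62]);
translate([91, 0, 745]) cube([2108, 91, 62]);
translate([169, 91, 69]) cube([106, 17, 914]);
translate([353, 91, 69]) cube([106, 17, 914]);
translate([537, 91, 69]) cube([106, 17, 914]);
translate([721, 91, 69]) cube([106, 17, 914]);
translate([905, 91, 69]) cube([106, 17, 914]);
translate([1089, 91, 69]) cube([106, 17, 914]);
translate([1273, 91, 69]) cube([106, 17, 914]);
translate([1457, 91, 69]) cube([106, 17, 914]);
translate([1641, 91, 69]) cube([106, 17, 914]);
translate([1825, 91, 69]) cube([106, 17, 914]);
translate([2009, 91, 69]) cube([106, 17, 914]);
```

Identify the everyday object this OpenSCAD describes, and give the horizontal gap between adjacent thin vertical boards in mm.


A fence section. The picket gap is 78 mm.

Two posts, two rails, 11 pickets — a fence section. Span 2108 mm holds 11 pickets of 106 mm with 12 equal gaps: ⌊(2108 − 11·106) / 12⌋ = 78 mm.


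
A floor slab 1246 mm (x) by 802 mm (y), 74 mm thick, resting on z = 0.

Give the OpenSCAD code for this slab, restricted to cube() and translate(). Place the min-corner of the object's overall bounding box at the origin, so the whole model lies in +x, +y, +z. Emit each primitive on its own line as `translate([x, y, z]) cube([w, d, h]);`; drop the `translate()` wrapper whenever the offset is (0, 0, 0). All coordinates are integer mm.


cube([1246, 802, 74]);


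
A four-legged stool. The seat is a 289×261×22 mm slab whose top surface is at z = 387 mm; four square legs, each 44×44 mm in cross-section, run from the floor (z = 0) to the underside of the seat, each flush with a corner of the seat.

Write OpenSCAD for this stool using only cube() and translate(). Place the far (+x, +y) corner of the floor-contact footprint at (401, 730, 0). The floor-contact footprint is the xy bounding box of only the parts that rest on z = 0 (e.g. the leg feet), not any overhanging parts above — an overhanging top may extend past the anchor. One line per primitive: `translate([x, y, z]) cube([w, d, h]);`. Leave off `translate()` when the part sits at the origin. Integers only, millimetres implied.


// leg_h = 387 - 22 = 365
translate([112, 469, 365]) cube([289, 261, 22]);
translate([112, 469, 0]) cube([44, 44, 365]);
translate([357, 469, 0]) cube([44, 44, 365]);
translate([112, 686, 0]) cube([44, 44, 365]);
translate([357, 686, 0]) cube([44, 44, 365]);


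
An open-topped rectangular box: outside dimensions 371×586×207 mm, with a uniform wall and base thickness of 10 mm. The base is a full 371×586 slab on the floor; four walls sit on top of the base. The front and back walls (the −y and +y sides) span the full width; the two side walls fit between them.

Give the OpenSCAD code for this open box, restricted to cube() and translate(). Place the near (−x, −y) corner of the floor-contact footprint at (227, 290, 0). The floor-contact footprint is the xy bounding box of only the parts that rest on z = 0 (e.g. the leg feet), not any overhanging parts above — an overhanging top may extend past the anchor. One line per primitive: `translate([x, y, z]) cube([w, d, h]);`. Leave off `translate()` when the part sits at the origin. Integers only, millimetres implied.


translate([227, 290, 0]) cube([371, 586, 10]);
translate([227, 290, 10]) cube([371, 10, 197]);
translate([227, 866, 10]) cube([371, 10, 197]);
translate([227, 300, 10]) cube([10, 566, 197]);
translate([588, 300, 10]) cube([10, 566, 197]);


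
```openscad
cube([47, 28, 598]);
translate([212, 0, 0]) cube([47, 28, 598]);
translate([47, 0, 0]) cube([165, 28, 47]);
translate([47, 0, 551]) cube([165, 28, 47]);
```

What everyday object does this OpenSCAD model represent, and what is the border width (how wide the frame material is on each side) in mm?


A picture frame. The border width is 47 mm.

Four thin pieces enclosing a rectangular opening — a picture frame. The two full-height stiles are 598 mm tall; the top rail sits at z = 551 and is 47 mm tall, so the border above the opening is 598 − 551 = 47 mm, matching the stile x-width.


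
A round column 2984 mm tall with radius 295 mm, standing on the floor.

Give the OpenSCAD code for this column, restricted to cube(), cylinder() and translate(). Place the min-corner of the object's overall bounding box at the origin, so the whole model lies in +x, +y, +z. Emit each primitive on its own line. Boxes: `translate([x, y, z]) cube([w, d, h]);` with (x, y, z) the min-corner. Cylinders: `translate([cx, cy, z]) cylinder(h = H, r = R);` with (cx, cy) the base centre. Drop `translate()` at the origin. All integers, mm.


translate([295, 295, 0]) cylinder(h = 2984, r = 295);


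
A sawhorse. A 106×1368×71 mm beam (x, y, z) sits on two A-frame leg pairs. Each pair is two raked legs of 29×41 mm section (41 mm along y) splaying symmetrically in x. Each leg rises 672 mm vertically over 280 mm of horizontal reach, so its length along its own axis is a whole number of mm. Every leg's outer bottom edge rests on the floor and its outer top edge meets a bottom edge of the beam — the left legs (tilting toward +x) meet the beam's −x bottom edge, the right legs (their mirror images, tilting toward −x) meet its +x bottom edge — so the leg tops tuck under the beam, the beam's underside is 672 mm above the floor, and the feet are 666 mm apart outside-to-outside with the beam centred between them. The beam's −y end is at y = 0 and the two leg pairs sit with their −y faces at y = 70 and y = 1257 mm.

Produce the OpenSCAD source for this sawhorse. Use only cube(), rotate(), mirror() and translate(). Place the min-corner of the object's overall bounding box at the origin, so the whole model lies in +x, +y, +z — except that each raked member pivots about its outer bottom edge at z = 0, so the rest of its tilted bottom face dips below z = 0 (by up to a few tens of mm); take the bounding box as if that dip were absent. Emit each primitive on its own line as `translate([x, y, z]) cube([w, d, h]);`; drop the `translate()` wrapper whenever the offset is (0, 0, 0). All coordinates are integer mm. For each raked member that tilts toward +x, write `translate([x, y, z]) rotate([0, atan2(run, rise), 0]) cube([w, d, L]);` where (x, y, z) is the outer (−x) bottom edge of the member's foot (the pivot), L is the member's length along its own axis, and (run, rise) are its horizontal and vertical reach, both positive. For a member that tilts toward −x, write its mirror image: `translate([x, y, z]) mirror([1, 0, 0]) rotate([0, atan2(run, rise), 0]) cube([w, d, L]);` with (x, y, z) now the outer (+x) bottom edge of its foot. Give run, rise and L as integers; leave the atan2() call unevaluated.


translate([280, 0, 672]) cube([106, 1368, 71]);
translate([0, 70, 0]) rotate([0, atan2(280, 672), 0]) cube([29, 41, 728]);
translate([666, 70, 0]) mirror([1, 0, 0]) rotate([0, atan2(280, 672), 0]) cube([29, 41, 728]);
translate([0, 1257, 0]) rotate([0, atan2(280, 672), 0]) cube([29, 41, 728]);
translate([666, 1257, 0]) mirror([1, 0, 0]) rotate([0, atan2(280, 672), 0]) cube([29, 41, 728]);


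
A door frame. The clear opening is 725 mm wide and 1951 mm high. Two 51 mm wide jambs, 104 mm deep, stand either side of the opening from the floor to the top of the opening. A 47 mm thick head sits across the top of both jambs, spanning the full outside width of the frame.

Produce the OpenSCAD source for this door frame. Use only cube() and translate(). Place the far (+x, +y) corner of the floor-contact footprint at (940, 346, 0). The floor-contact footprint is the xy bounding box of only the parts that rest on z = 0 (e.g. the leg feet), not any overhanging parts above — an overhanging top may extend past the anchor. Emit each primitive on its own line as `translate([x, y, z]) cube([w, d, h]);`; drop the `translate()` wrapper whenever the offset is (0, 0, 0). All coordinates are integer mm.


translate([113, 242, 0]) cube([51, 104, 1951]);
translate([889, 242, 0]) cube([51, 104, 1951]);
translate([113, 242, 1951]) cube([827, 104, 47]);
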